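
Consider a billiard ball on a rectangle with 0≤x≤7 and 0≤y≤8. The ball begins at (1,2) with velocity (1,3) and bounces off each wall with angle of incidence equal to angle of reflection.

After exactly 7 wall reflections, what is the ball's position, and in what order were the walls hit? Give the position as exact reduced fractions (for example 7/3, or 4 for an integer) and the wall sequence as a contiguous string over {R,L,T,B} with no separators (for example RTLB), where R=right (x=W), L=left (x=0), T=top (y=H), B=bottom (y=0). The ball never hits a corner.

Final position: (0,7)
Wall sequence: TBRTBTL

1. t=2 → T at (3,8); v=(1,-3)
2. t=8/3 → B at (17/3,0); v=(1,3)
3. t=4/3 → R at (7,4); v=(-1,3)
4. t=4/3 → T at (17/3,8); v=(-1,-3)
5. t=8/3 → B at (3,0); v=(-1,3)
6. t=8/3 → T at (1/3,8); v=(-1,-3)
7. t=1/3 → L at (0,7); v=(1,-3)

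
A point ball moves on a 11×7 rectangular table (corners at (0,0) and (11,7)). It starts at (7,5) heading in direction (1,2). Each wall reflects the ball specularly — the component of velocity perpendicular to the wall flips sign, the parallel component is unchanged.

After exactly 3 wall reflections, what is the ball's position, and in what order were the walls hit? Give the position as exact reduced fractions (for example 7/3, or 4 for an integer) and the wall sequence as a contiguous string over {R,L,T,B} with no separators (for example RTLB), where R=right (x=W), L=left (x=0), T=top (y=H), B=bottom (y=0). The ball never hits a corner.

Final position: (21/2,0)
Wall sequence: TRB

1. t=1 → T at (8,7); v=(1,-2)
2. t=3 → R at (11,1); v=(-1,-2)
3. t=1/2 → B at (21/2,0); v=(-1,2)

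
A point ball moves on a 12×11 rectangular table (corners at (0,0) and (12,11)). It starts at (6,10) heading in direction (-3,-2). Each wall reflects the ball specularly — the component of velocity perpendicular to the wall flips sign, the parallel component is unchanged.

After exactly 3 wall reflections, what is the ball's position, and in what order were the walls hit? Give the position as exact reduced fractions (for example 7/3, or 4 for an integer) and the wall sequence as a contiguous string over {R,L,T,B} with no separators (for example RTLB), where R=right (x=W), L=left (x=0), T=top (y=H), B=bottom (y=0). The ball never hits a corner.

1. t=2 → L at (0,6); v=(3,-2)
2. t=3 → B at (9,0); v=(3,2)
3. t=1 → R at (12,2); v=(-3,2)

Final position: (12,2)
Wall sequence: LBR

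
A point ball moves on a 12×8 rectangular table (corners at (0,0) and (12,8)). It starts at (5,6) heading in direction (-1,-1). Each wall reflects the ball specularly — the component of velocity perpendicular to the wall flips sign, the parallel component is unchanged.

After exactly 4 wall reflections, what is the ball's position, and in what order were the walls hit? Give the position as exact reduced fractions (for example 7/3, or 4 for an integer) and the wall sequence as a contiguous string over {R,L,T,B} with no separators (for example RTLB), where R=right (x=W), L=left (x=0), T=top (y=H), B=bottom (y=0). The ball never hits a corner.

Final position: (12,5)
Wall sequence: LBTR

1. t=5 → L at (0,1); v=(1,-1)
2. t=1 → B at (1,0); v=(1,1)
3. t=8 → T at (9,8); v=(1,-1)
4. t=3 → R at (12,5); v=(-1,-1)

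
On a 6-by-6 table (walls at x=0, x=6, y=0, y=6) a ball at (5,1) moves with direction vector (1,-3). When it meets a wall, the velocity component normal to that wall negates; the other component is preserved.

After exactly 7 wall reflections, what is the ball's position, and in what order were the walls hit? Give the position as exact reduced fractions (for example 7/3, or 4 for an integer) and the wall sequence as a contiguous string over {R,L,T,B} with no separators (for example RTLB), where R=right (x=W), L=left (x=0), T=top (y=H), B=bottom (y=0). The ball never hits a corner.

Final position: (4/3,0)
Wall sequence: BRTBTLB

1. t=1/3 → B at (16/3,0); v=(1,3)
2. t=2/3 → R at (6,2); v=(-1,3)
3. t=4/3 → T at (14/3,6); v=(-1,-3)
4. t=2 → B at (8/3,0); v=(-1,3)
5. t=2 → T at (2/3,6); v=(-1,-3)
6. t=2/3 → L at (0,4); v=(1,-3)
7. t=4/3 → B at (4/3,0); v=(1,3)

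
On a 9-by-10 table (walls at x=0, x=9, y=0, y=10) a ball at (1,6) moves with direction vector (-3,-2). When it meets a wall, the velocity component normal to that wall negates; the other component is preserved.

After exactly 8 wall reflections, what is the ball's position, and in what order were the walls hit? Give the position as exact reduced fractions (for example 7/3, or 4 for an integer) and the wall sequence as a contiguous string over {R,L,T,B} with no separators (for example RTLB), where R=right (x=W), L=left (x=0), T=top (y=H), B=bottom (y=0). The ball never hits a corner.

1. t=1/3 → L at (0,16/3); v=(3,-2)
2. t=8/3 → B at (8,0); v=(3,2)
3. t=1/3 → R at (9,2/3); v=(-3,2)
4. t=3 → L at (0,20/3); v=(3,2)
5. t=5/3 → T at (5,10); v=(3,-2)
6. t=4/3 → R at (9,22/3); v=(-3,-2)
7. t=3 → L at (0,4/3); v=(3,-2)
8. t=2/3 → B at (2,0); v=(3,2)

Final position: (2,0)
Wall sequence: LBRLTRLB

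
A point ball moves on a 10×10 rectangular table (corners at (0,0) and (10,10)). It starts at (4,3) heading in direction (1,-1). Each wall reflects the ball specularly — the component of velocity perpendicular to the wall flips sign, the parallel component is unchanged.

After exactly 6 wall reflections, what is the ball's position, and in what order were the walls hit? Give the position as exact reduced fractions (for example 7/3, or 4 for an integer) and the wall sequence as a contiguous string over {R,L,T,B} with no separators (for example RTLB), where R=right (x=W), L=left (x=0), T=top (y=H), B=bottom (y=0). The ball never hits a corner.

Final position: (10,3)
Wall sequence: BRTLBR

1. t=3 → B at (7,0); v=(1,1)
2. t=3 → R at (10,3); v=(-1,1)
3. t=7 → T at (3,10); v=(-1,-1)
4. t=3 → L at (0,7); v=(1,-1)
5. t=7 → B at (7,0); v=(1,1)
6. t=3 → R at (10,3); v=(-1,1)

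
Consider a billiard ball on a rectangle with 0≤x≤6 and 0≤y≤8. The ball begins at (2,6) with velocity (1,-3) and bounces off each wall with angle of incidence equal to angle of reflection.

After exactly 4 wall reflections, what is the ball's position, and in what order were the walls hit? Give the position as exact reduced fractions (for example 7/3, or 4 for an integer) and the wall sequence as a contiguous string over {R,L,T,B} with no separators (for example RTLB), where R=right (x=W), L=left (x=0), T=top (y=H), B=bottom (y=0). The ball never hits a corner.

Final position: (8/3,0)
Wall sequence: BRTB

1. t=2 → B at (4,0); v=(1,3)
2. t=2 → R at (6,6); v=(-1,3)
3. t=2/3 → T at (16/3,8); v=(-1,-3)
4. t=8/3 → B at (8/3,0); v=(-1,3)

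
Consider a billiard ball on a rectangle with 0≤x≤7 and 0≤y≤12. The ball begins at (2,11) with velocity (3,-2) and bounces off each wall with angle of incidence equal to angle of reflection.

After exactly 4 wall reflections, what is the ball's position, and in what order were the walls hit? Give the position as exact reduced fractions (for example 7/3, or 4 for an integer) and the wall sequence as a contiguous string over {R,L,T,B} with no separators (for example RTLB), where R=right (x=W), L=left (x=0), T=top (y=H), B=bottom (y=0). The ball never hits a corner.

1. t=5/3 → R at (7,23/3); v=(-3,-2)
2. t=7/3 → L at (0,3); v=(3,-2)
3. t=3/2 → B at (9/2,0); v=(3,2)
4. t=5/6 → R at (7,5/3); v=(-3,2)

Final position: (7,5/3)
Wall sequence: RLBR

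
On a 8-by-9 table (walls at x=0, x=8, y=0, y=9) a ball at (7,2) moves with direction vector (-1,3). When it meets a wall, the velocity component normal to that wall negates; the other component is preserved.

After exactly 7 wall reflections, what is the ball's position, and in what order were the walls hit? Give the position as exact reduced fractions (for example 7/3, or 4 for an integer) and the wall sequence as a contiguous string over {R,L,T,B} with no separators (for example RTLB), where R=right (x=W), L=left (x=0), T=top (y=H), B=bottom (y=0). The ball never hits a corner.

1. t=7/3 → T at (14/3,9); v=(-1,-3)
2. t=3 → B at (5/3,0); v=(-1,3)
3. t=5/3 → L at (0,5); v=(1,3)
4. t=4/3 → T at (4/3,9); v=(1,-3)
5. t=3 → B at (13/3,0); v=(1,3)
6. t=3 → T at (22/3,9); v=(1,-3)
7. t=2/3 → R at (8,7); v=(-1,-3)

Final position: (8,7)
Wall sequence: TBLTBTR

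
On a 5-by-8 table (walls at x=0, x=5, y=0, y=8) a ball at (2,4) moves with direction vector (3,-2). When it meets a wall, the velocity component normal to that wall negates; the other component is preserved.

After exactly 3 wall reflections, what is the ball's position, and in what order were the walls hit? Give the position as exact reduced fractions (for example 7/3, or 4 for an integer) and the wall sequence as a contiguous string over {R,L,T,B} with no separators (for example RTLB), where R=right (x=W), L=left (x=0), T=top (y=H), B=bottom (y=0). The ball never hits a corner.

1. t=1 → R at (5,2); v=(-3,-2)
2. t=1 → B at (2,0); v=(-3,2)
3. t=2/3 → L at (0,4/3); v=(3,2)

Final position: (0,4/3)
Wall sequence: RBL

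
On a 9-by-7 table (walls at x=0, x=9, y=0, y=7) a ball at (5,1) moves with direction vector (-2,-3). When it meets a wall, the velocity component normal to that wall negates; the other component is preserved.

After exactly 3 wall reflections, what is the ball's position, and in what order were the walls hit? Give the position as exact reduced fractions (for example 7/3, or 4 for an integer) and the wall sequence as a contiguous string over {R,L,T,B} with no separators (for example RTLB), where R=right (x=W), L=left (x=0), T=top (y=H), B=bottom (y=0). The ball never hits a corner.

1. t=1/3 → B at (13/3,0); v=(-2,3)
2. t=13/6 → L at (0,13/2); v=(2,3)
3. t=1/6 → T at (1/3,7); v=(2,-3)

Final position: (1/3,7)
Wall sequence: BLT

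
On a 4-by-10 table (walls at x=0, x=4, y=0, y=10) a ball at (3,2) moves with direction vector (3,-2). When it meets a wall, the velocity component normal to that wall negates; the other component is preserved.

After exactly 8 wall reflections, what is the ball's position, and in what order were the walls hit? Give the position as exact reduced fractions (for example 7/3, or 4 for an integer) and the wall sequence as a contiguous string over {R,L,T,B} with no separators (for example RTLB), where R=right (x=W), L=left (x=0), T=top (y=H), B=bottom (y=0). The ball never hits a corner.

Final position: (0,8)
Wall sequence: RBLRLRTL

1. t=1/3 → R at (4,4/3); v=(-3,-2)
2. t=2/3 → B at (2,0); v=(-3,2)
3. t=2/3 → L at (0,4/3); v=(3,2)
4. t=4/3 → R at (4,4); v=(-3,2)
5. t=4/3 → L at (0,20/3); v=(3,2)
6. t=4/3 → R at (4,28/3); v=(-3,2)
7. t=1/3 → T at (3,10); v=(-3,-2)
8. t=1 → L at (0,8); v=(3,-2)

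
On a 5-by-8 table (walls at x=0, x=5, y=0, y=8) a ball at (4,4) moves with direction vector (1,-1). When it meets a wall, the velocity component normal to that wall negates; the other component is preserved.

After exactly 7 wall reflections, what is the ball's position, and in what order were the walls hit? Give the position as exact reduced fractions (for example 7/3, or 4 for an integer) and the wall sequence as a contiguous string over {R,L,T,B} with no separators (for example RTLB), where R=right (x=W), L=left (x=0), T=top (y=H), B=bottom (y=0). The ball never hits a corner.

1. t=1 → R at (5,3); v=(-1,-1)
2. t=3 → B at (2,0); v=(-1,1)
3. t=2 → L at (0,2); v=(1,1)
4. t=5 → R at (5,7); v=(-1,1)
5. t=1 → T at (4,8); v=(-1,-1)
6. t=4 → L at (0,4); v=(1,-1)
7. t=4 → B at (4,0); v=(1,1)

Final position: (4,0)
Wall sequence: RBLRTLB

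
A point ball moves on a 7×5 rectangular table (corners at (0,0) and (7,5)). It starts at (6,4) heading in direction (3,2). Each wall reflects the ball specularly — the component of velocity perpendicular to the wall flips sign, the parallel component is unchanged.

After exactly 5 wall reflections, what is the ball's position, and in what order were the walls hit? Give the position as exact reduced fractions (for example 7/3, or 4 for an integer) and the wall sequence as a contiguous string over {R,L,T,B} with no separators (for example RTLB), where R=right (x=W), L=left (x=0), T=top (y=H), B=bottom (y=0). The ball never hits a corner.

1. t=1/3 → R at (7,14/3); v=(-3,2)
2. t=1/6 → T at (13/2,5); v=(-3,-2)
3. t=13/6 → L at (0,2/3); v=(3,-2)
4. t=1/3 → B at (1,0); v=(3,2)
5. t=2 → R at (7,4); v=(-3,2)

Final position: (7,4)
Wall sequence: RTLBR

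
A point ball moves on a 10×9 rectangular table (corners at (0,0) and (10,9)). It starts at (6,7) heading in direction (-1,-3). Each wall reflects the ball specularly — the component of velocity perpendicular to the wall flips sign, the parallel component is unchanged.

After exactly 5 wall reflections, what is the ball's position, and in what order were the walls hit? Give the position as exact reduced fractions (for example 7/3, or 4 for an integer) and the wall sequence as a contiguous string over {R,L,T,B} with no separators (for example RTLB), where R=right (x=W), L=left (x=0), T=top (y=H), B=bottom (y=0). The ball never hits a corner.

1. t=7/3 → B at (11/3,0); v=(-1,3)
2. t=3 → T at (2/3,9); v=(-1,-3)
3. t=2/3 → L at (0,7); v=(1,-3)
4. t=7/3 → B at (7/3,0); v=(1,3)
5. t=3 → T at (16/3,9); v=(1,-3)

Final position: (16/3,9)
Wall sequence: BTLBT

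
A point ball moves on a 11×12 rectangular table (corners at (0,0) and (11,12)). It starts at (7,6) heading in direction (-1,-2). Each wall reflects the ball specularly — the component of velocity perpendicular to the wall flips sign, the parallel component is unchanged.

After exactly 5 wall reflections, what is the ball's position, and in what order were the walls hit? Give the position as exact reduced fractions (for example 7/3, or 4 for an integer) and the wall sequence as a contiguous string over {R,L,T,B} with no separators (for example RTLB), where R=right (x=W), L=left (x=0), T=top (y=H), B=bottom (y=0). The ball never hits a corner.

Final position: (11,6)
Wall sequence: BLTBR

1. t=3 → B at (4,0); v=(-1,2)
2. t=4 → L at (0,8); v=(1,2)
3. t=2 → T at (2,12); v=(1,-2)
4. t=6 → B at (8,0); v=(1,2)
5. t=3 → R at (11,6); v=(-1,2)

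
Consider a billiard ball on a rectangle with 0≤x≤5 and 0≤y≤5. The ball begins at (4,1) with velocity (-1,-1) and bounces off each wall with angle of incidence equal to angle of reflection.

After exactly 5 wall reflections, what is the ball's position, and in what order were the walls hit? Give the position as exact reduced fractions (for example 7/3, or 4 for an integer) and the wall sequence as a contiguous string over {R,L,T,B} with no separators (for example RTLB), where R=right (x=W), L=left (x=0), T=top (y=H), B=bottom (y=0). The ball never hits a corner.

1. t=1 → B at (3,0); v=(-1,1)
2. t=3 → L at (0,3); v=(1,1)
3. t=2 → T at (2,5); v=(1,-1)
4. t=3 → R at (5,2); v=(-1,-1)
5. t=2 → B at (3,0); v=(-1,1)

Final position: (3,0)
Wall sequence: BLTRB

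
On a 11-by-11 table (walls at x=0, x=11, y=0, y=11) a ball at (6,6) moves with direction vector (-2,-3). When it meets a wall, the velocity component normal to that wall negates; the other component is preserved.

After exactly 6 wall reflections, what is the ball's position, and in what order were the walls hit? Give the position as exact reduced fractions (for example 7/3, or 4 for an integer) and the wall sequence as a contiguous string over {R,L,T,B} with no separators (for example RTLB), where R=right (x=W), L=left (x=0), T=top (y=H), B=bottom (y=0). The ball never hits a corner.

1. t=2 → B at (2,0); v=(-2,3)
2. t=1 → L at (0,3); v=(2,3)
3. t=8/3 → T at (16/3,11); v=(2,-3)
4. t=17/6 → R at (11,5/2); v=(-2,-3)
5. t=5/6 → B at (28/3,0); v=(-2,3)
6. t=11/3 → T at (2,11); v=(-2,-3)

Final position: (2,11)
Wall sequence: BLTRBT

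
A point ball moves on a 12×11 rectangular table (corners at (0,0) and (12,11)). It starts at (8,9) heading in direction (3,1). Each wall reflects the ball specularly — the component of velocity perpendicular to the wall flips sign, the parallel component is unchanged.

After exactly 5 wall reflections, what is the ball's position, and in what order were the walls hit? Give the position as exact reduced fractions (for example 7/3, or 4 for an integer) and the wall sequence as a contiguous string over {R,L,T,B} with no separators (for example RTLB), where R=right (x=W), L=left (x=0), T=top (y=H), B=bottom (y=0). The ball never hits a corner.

1. t=4/3 → R at (12,31/3); v=(-3,1)
2. t=2/3 → T at (10,11); v=(-3,-1)
3. t=10/3 → L at (0,23/3); v=(3,-1)
4. t=4 → R at (12,11/3); v=(-3,-1)
5. t=11/3 → B at (1,0); v=(-3,1)

Final position: (1,0)
Wall sequence: RTLRB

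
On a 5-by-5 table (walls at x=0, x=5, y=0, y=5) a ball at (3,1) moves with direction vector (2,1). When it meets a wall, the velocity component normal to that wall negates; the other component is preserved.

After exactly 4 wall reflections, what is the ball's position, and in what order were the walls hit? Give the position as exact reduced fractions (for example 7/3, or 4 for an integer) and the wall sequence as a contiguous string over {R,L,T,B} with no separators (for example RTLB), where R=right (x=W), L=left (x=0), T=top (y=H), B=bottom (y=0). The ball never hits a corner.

Final position: (5,3)
Wall sequence: RLTR

1. t=1 → R at (5,2); v=(-2,1)
2. t=5/2 → L at (0,9/2); v=(2,1)
3. t=1/2 → T at (1,5); v=(2,-1)
4. t=2 → R at (5,3); v=(-2,-1)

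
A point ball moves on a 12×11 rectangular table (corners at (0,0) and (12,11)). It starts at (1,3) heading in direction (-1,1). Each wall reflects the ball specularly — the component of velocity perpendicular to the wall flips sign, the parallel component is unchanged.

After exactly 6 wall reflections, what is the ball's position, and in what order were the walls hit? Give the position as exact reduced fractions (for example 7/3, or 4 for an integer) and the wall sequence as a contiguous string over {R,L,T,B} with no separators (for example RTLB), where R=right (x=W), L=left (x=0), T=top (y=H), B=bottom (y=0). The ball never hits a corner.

1. t=1 → L at (0,4); v=(1,1)
2. t=7 → T at (7,11); v=(1,-1)
3. t=5 → R at (12,6); v=(-1,-1)
4. t=6 → B at (6,0); v=(-1,1)
5. t=6 → L at (0,6); v=(1,1)
6. t=5 → T at (5,11); v=(1,-1)

Final position: (5,11)
Wall sequence: LTRBLT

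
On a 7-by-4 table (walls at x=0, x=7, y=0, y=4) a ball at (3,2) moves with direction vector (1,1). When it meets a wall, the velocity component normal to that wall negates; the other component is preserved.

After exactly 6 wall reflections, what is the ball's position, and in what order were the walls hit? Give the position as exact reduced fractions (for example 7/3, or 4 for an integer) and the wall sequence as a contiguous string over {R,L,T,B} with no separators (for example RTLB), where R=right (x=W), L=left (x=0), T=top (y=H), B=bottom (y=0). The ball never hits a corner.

Final position: (3,0)
Wall sequence: TRBTLB

1. t=2 → T at (5,4); v=(1,-1)
2. t=2 → R at (7,2); v=(-1,-1)
3. t=2 → B at (5,0); v=(-1,1)
4. t=4 → T at (1,4); v=(-1,-1)
5. t=1 → L at (0,3); v=(1,-1)
6. t=3 → B at (3,0); v=(1,1)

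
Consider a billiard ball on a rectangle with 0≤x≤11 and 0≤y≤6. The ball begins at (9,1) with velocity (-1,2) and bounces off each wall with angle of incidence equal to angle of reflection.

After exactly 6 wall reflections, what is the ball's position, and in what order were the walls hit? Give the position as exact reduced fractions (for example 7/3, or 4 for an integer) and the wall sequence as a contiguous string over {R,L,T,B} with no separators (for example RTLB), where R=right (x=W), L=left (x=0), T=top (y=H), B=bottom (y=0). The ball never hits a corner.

Final position: (11/2,6)
Wall sequence: TBTLBT

1. t=5/2 → T at (13/2,6); v=(-1,-2)
2. t=3 → B at (7/2,0); v=(-1,2)
3. t=3 → T at (1/2,6); v=(-1,-2)
4. t=1/2 → L at (0,5); v=(1,-2)
5. t=5/2 → B at (5/2,0); v=(1,2)
6. t=3 → T at (11/2,6); v=(1,-2)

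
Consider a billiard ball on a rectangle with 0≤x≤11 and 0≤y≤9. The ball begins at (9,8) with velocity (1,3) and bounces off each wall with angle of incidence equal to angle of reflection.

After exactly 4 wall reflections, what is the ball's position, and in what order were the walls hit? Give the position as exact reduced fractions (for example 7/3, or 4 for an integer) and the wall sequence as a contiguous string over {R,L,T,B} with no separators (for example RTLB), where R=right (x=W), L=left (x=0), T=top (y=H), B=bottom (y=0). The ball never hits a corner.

Final position: (20/3,9)
Wall sequence: TRBT

1. t=1/3 → T at (28/3,9); v=(1,-3)
2. t=5/3 → R at (11,4); v=(-1,-3)
3. t=4/3 → B at (29/3,0); v=(-1,3)
4. t=3 → T at (20/3,9); v=(-1,-3)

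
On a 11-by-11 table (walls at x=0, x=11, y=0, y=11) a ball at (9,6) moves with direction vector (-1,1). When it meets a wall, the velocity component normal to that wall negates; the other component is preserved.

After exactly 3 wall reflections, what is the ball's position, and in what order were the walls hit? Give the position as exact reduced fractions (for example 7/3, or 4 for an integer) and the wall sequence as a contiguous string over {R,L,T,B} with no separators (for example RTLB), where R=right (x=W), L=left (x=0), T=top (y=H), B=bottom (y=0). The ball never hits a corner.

1. t=5 → T at (4,11); v=(-1,-1)
2. t=4 → L at (0,7); v=(1,-1)
3. t=7 → B at (7,0); v=(1,1)

Final position: (7,0)
Wall sequence: TLB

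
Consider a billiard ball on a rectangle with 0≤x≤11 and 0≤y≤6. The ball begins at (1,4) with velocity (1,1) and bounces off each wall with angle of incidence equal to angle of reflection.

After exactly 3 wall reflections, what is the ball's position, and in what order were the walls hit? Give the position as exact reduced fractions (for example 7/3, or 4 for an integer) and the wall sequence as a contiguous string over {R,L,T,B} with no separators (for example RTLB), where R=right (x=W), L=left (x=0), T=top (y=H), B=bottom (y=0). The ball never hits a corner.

Final position: (11,2)
Wall sequence: TBR

1. t=2 → T at (3,6); v=(1,-1)
2. t=6 → B at (9,0); v=(1,1)
3. t=2 → R at (11,2); v=(-1,1)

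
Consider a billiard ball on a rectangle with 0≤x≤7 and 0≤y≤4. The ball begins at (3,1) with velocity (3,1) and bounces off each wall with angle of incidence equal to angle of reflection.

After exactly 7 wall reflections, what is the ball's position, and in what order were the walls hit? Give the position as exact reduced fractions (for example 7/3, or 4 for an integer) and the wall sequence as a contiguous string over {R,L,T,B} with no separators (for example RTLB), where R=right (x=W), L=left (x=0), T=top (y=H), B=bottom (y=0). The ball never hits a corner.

1. t=4/3 → R at (7,7/3); v=(-3,1)
2. t=5/3 → T at (2,4); v=(-3,-1)
3. t=2/3 → L at (0,10/3); v=(3,-1)
4. t=7/3 → R at (7,1); v=(-3,-1)
5. t=1 → B at (4,0); v=(-3,1)
6. t=4/3 → L at (0,4/3); v=(3,1)
7. t=7/3 → R at (7,11/3); v=(-3,1)

Final position: (7,11/3)
Wall sequence: RTLRBLR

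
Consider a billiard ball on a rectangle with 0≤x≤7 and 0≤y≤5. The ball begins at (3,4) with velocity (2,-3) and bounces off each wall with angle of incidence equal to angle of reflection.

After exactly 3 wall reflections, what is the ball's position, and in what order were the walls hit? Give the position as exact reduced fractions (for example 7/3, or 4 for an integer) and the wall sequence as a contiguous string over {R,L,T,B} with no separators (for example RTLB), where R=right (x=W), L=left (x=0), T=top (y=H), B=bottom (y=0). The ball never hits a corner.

1. t=4/3 → B at (17/3,0); v=(2,3)
2. t=2/3 → R at (7,2); v=(-2,3)
3. t=1 → T at (5,5); v=(-2,-3)

Final position: (5,5)
Wall sequence: BRT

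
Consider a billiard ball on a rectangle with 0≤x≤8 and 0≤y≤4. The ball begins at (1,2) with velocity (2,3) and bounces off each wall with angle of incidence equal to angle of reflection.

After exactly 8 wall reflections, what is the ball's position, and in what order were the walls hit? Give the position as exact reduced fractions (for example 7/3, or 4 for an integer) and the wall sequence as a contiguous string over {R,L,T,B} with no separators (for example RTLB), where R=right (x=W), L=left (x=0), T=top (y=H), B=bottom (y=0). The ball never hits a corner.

1. t=2/3 → T at (7/3,4); v=(2,-3)
2. t=4/3 → B at (5,0); v=(2,3)
3. t=4/3 → T at (23/3,4); v=(2,-3)
4. t=1/6 → R at (8,7/2); v=(-2,-3)
5. t=7/6 → B at (17/3,0); v=(-2,3)
6. t=4/3 → T at (3,4); v=(-2,-3)
7. t=4/3 → B at (1/3,0); v=(-2,3)
8. t=1/6 → L at (0,1/2); v=(2,3)

Final position: (0,1/2)
Wall sequence: TBTRBTBL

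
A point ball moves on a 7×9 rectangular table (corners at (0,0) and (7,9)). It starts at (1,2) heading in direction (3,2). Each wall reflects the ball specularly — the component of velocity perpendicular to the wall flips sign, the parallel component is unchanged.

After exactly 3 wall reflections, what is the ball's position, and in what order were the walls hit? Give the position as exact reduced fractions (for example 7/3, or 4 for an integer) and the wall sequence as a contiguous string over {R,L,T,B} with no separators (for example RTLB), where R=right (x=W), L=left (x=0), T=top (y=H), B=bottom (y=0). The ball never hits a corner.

Final position: (0,22/3)
Wall sequence: RTL

1. t=2 → R at (7,6); v=(-3,2)
2. t=3/2 → T at (5/2,9); v=(-3,-2)
3. t=5/6 → L at (0,22/3); v=(3,-2)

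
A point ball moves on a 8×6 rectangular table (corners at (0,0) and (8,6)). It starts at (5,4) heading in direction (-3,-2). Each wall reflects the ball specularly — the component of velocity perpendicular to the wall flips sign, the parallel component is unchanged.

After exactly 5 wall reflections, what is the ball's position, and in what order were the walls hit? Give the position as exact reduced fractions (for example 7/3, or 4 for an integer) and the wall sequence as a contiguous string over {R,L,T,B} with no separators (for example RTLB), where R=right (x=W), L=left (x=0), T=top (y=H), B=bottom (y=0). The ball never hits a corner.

Final position: (0,2)
Wall sequence: LBRTL

1. t=5/3 → L at (0,2/3); v=(3,-2)
2. t=1/3 → B at (1,0); v=(3,2)
3. t=7/3 → R at (8,14/3); v=(-3,2)
4. t=2/3 → T at (6,6); v=(-3,-2)
5. t=2 → L at (0,2); v=(3,-2)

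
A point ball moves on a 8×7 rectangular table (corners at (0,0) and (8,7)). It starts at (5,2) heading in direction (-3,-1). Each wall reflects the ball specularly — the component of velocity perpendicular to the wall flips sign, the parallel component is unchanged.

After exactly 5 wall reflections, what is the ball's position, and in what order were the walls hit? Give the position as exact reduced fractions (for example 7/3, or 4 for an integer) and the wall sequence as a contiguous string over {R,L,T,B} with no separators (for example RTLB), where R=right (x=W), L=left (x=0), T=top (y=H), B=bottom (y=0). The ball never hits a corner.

1. t=5/3 → L at (0,1/3); v=(3,-1)
2. t=1/3 → B at (1,0); v=(3,1)
3. t=7/3 → R at (8,7/3); v=(-3,1)
4. t=8/3 → L at (0,5); v=(3,1)
5. t=2 → T at (6,7); v=(3,-1)

Final position: (6,7)
Wall sequence: LBRLT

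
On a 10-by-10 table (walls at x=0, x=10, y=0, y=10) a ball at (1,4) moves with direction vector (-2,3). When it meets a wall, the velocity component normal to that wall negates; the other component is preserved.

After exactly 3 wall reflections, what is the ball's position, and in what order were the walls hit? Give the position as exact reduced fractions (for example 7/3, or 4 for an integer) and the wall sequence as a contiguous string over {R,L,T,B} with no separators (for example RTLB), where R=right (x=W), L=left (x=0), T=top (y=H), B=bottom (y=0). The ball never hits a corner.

Final position: (29/3,0)
Wall sequence: LTB

1. t=1/2 → L at (0,11/2); v=(2,3)
2. t=3/2 → T at (3,10); v=(2,-3)
3. t=10/3 → B at (29/3,0); v=(2,3)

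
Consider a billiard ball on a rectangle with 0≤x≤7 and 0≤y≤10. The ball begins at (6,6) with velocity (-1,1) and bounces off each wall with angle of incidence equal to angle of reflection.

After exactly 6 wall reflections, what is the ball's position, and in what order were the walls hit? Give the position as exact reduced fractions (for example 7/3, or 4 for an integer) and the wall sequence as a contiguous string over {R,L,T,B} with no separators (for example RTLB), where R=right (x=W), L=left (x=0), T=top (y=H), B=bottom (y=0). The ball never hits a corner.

1. t=4 → T at (2,10); v=(-1,-1)
2. t=2 → L at (0,8); v=(1,-1)
3. t=7 → R at (7,1); v=(-1,-1)
4. t=1 → B at (6,0); v=(-1,1)
5. t=6 → L at (0,6); v=(1,1)
6. t=4 → T at (4,10); v=(1,-1)

Final position: (4,10)
Wall sequence: TLRBLT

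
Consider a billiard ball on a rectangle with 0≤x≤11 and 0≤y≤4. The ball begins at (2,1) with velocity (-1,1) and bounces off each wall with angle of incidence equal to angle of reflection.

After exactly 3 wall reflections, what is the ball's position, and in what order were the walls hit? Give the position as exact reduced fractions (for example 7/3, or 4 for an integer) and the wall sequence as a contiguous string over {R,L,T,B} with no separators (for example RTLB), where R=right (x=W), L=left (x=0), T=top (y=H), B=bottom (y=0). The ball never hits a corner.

Final position: (5,0)
Wall sequence: LTB

1. t=2 → L at (0,3); v=(1,1)
2. t=1 → T at (1,4); v=(1,-1)
3. t=4 → B at (5,0); v=(1,1)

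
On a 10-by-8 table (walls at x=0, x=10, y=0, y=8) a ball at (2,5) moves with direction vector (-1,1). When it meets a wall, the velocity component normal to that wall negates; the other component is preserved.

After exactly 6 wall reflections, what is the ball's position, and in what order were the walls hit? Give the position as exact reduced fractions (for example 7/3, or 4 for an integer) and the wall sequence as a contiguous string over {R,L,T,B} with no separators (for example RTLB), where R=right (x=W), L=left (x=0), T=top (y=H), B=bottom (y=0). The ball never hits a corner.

Final position: (0,5)
Wall sequence: LTBRTL

1. t=2 → L at (0,7); v=(1,1)
2. t=1 → T at (1,8); v=(1,-1)
3. t=8 → B at (9,0); v=(1,1)
4. t=1 → R at (10,1); v=(-1,1)
5. t=7 → T at (3,8); v=(-1,-1)
6. t=3 → L at (0,5); v=(1,-1)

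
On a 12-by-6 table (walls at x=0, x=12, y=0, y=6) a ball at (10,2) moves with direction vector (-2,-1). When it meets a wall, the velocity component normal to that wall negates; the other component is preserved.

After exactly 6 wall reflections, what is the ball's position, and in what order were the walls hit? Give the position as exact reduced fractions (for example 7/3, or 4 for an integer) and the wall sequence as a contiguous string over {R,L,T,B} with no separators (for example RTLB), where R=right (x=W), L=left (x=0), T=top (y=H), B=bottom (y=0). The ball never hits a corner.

1. t=2 → B at (6,0); v=(-2,1)
2. t=3 → L at (0,3); v=(2,1)
3. t=3 → T at (6,6); v=(2,-1)
4. t=3 → R at (12,3); v=(-2,-1)
5. t=3 → B at (6,0); v=(-2,1)
6. t=3 → L at (0,3); v=(2,1)

Final position: (0,3)
Wall sequence: BLTRBL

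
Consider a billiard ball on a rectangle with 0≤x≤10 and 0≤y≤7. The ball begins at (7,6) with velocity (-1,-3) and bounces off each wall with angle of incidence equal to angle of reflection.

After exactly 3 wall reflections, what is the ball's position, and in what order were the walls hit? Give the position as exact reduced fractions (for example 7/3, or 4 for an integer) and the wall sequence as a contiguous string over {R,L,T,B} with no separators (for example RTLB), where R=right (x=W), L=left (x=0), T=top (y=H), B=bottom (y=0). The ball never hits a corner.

Final position: (1/3,0)
Wall sequence: BTB

1. t=2 → B at (5,0); v=(-1,3)
2. t=7/3 → T at (8/3,7); v=(-1,-3)
3. t=7/3 → B at (1/3,0); v=(-1,3)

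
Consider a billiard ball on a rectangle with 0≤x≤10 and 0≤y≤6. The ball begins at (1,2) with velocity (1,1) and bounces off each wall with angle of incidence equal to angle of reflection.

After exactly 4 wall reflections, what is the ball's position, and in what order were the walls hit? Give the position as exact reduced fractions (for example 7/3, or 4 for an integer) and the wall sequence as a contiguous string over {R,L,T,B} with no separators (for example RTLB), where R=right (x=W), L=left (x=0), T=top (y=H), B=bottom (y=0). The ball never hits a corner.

Final position: (3,6)
Wall sequence: TRBT

1. t=4 → T at (5,6); v=(1,-1)
2. t=5 → R at (10,1); v=(-1,-1)
3. t=1 → B at (9,0); v=(-1,1)
4. t=6 → T at (3,6); v=(-1,-1)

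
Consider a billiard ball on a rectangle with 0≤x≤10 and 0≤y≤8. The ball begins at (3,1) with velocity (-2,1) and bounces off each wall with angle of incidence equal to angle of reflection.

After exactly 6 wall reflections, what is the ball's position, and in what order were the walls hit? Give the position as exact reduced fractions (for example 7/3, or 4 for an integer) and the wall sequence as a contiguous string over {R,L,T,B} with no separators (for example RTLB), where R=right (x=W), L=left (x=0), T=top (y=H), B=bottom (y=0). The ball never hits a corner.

1. t=3/2 → L at (0,5/2); v=(2,1)
2. t=5 → R at (10,15/2); v=(-2,1)
3. t=1/2 → T at (9,8); v=(-2,-1)
4. t=9/2 → L at (0,7/2); v=(2,-1)
5. t=7/2 → B at (7,0); v=(2,1)
6. t=3/2 → R at (10,3/2); v=(-2,1)

Final position: (10,3/2)
Wall sequence: LRTLBR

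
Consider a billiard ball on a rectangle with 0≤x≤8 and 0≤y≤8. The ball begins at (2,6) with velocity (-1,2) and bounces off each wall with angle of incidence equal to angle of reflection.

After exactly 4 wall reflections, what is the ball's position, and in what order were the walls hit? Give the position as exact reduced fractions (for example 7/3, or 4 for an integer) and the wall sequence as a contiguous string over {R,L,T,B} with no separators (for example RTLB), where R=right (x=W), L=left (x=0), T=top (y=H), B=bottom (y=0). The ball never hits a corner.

1. t=1 → T at (1,8); v=(-1,-2)
2. t=1 → L at (0,6); v=(1,-2)
3. t=3 → B at (3,0); v=(1,2)
4. t=4 → T at (7,8); v=(1,-2)

Final position: (7,8)
Wall sequence: TLBT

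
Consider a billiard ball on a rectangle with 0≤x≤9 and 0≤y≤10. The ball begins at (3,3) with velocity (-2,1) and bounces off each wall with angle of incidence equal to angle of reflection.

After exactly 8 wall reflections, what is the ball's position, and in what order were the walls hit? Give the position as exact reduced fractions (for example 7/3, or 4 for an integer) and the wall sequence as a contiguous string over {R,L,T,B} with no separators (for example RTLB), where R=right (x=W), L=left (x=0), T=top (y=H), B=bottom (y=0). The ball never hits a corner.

Final position: (9,7)
Wall sequence: LRTLRBLR

1. t=3/2 → L at (0,9/2); v=(2,1)
2. t=9/2 → R at (9,9); v=(-2,1)
3. t=1 → T at (7,10); v=(-2,-1)
4. t=7/2 → L at (0,13/2); v=(2,-1)
5. t=9/2 → R at (9,2); v=(-2,-1)
6. t=2 → B at (5,0); v=(-2,1)
7. t=5/2 → L at (0,5/2); v=(2,1)
8. t=9/2 → R at (9,7); v=(-2,1)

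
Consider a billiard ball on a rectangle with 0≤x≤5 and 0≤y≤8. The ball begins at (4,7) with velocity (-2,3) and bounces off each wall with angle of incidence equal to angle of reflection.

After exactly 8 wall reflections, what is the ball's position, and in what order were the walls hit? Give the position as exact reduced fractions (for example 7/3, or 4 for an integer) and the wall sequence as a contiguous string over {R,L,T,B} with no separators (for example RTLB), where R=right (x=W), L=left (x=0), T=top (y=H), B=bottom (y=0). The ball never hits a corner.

Final position: (5,7/2)
Wall sequence: TLBRTLBR

1. t=1/3 → T at (10/3,8); v=(-2,-3)
2. t=5/3 → L at (0,3); v=(2,-3)
3. t=1 → B at (2,0); v=(2,3)
4. t=3/2 → R at (5,9/2); v=(-2,3)
5. t=7/6 → T at (8/3,8); v=(-2,-3)
6. t=4/3 → L at (0,4); v=(2,-3)
7. t=4/3 → B at (8/3,0); v=(2,3)
8. t=7/6 → R at (5,7/2); v=(-2,3)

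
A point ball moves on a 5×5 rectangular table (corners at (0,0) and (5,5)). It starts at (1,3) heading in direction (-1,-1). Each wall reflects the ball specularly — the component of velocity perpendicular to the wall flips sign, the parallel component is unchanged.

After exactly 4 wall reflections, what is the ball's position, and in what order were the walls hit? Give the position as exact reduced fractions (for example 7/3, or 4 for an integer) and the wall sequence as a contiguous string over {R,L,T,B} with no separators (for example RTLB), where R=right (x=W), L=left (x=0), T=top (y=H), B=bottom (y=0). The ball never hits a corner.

1. t=1 → L at (0,2); v=(1,-1)
2. t=2 → B at (2,0); v=(1,1)
3. t=3 → R at (5,3); v=(-1,1)
4. t=2 → T at (3,5); v=(-1,-1)

Final position: (3,5)
Wall sequence: LBRT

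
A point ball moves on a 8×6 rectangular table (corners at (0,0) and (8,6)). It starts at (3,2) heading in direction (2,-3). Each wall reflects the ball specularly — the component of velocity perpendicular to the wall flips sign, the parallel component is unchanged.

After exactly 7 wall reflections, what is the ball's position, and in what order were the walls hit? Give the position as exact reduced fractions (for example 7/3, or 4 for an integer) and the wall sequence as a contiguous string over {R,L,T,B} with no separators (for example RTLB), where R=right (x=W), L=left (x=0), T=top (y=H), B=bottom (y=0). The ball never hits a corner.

1. t=2/3 → B at (13/3,0); v=(2,3)
2. t=11/6 → R at (8,11/2); v=(-2,3)
3. t=1/6 → T at (23/3,6); v=(-2,-3)
4. t=2 → B at (11/3,0); v=(-2,3)
5. t=11/6 → L at (0,11/2); v=(2,3)
6. t=1/6 → T at (1/3,6); v=(2,-3)
7. t=2 → B at (13/3,0); v=(2,3)

Final position: (13/3,0)
Wall sequence: BRTBLTB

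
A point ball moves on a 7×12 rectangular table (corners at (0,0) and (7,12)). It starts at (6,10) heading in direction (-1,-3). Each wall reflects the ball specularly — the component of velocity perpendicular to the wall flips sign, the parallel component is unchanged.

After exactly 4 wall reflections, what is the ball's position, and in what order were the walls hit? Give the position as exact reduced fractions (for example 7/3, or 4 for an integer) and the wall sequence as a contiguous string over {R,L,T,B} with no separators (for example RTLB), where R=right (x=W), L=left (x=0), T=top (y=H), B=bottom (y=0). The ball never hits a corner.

Final position: (16/3,0)
Wall sequence: BLTB

1. t=10/3 → B at (8/3,0); v=(-1,3)
2. t=8/3 → L at (0,8); v=(1,3)
3. t=4/3 → T at (4/3,12); v=(1,-3)
4. t=4 → B at (16/3,0); v=(1,3)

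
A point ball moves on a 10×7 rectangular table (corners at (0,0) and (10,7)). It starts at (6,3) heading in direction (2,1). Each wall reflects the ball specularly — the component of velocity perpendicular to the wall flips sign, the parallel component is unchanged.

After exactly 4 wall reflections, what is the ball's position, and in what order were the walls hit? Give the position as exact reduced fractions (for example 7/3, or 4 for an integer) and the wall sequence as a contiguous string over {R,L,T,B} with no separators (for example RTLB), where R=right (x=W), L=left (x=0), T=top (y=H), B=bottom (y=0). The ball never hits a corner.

1. t=2 → R at (10,5); v=(-2,1)
2. t=2 → T at (6,7); v=(-2,-1)
3. t=3 → L at (0,4); v=(2,-1)
4. t=4 → B at (8,0); v=(2,1)

Final position: (8,0)
Wall sequence: RTLB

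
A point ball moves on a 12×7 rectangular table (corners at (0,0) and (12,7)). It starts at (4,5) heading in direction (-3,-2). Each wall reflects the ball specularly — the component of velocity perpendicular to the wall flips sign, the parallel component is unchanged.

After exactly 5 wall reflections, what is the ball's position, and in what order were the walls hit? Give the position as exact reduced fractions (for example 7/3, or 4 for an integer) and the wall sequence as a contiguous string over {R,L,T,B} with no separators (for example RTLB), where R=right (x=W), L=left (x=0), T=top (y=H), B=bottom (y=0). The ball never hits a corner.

1. t=4/3 → L at (0,7/3); v=(3,-2)
2. t=7/6 → B at (7/2,0); v=(3,2)
3. t=17/6 → R at (12,17/3); v=(-3,2)
4. t=2/3 → T at (10,7); v=(-3,-2)
5. t=10/3 → L at (0,1/3); v=(3,-2)

Final position: (0,1/3)
Wall sequence: LBRTL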